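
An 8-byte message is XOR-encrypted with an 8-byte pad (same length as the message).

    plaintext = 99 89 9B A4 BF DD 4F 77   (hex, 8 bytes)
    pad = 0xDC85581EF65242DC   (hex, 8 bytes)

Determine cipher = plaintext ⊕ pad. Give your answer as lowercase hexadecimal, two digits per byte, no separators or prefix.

450cc3ba498f0dab

XOR is its own inverse, so applying the key byte-wise gives the result directly.
99 ⊕ dc = 45
89 ⊕ 85 = 0c
9b ⊕ 58 = c3
a4 ⊕ 1e = ba
bf ⊕ f6 = 49
dd ⊕ 52 = 8f
4f ⊕ 42 = 0d
77 ⊕ dc = ab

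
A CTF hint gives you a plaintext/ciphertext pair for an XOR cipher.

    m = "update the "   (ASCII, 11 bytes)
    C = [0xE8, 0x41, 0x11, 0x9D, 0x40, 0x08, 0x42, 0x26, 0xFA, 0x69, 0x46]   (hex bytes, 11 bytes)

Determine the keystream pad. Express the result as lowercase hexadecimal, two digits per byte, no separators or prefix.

9d3175fc346d6252920c66

Since C = m ⊕ pad, XORing both sides with m gives pad = m ⊕ C.
byte 0: 117 ^ 232 = 157
byte 1: 112 ^  65 =  49
byte 2: 100 ^  17 = 117
byte 3:  97 ^ 157 = 252
byte 4: 116 ^  64 =  52
byte 5: 101 ^   8 = 109
byte 6:  32 ^  66 =  98
byte 7: 116 ^  38 =  82
byte 8: 104 ^ 250 = 146
byte 9: 101 ^ 105 =  12
byte 10:  32 ^  70 = 102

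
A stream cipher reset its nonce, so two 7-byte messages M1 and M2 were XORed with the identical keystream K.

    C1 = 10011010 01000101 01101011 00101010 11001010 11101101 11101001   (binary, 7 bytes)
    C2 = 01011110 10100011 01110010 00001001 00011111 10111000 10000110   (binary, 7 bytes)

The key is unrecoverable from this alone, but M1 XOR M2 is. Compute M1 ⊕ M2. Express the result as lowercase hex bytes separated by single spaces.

c4 e6 19 23 d5 55 6f

C1 ⊕ C2 = (M1 ⊕ K) ⊕ (M2 ⊕ K) = M1 ⊕ M2 — the shared key cancels under XOR.
byte 0: 9a XOR 5e = c4
byte 1: 45 XOR a3 = e6
byte 2: 6b XOR 72 = 19
byte 3: 2a XOR 09 = 23
byte 4: ca XOR 1f = d5
byte 5: ed XOR b8 = 55
byte 6: e9 XOR 86 = 6f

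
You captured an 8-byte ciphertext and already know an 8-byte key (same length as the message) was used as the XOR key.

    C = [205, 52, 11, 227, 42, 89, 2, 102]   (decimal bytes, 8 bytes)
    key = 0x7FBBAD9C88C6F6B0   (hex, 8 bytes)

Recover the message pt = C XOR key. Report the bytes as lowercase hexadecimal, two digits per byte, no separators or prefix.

byte 0: cd xor 7f = b2
byte 1: 34 xor bb = 8f
byte 2: 0b xor ad = a6
byte 3: e3 xor 9c = 7f
byte 4: 2a xor 88 = a2
byte 5: 59 xor c6 = 9f
byte 6: 02 xor f6 = f4
byte 7: 66 xor b0 = d6

b28fa67fa29ff4d6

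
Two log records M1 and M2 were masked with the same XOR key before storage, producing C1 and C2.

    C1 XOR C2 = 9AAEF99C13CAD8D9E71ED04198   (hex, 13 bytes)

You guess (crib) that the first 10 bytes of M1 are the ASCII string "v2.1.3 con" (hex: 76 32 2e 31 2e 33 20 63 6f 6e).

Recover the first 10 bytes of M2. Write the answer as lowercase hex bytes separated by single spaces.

ec 9c d7 ad 3d f9 f8 ba 88 70

Since C1 ⊕ C2 = M1 ⊕ M2, XORing with the guessed M1 bytes yields the corresponding M2 bytes: M2 = (C1 ⊕ C2) ⊕ M1.
byte 0: 10011010 ^ 01110110 = 11101100
byte 1: 10101110 ^ 00110010 = 10011100
byte 2: 11111001 ^ 00101110 = 11010111
byte 3: 10011100 ^ 00110001 = 10101101
byte 4: 00010011 ^ 00101110 = 00111101
byte 5: 11001010 ^ 00110011 = 11111001
byte 6: 11011000 ^ 00100000 = 11111000
byte 7: 11011001 ^ 01100011 = 10111010
byte 8: 11100111 ^ 01101111 = 10001000
byte 9: 00011110 ^ 01101110 = 01110000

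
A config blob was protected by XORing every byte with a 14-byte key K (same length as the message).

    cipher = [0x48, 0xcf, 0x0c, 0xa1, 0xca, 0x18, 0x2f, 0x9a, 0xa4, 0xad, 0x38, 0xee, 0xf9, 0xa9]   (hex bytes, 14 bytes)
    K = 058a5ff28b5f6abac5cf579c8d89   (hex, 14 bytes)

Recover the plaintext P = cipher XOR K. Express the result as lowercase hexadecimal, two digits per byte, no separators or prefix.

byte 0: 01001000 XOR 00000101 = 01001101
byte 1: 11001111 XOR 10001010 = 01000101
byte 2: 00001100 XOR 01011111 = 01010011
byte 3: 10100001 XOR 11110010 = 01010011
byte 4: 11001010 XOR 10001011 = 01000001
byte 5: 00011000 XOR 01011111 = 01000111
byte 6: 00101111 XOR 01101010 = 01000101
byte 7: 10011010 XOR 10111010 = 00100000
byte 8: 10100100 XOR 11000101 = 01100001
byte 9: 10101101 XOR 11001111 = 01100010
byte 10: 00111000 XOR 01010111 = 01101111
byte 11: 11101110 XOR 10011100 = 01110010
byte 12: 11111001 XOR 10001101 = 01110100
byte 13: 10101001 XOR 10001001 = 00100000

4d4553534147452061626f727420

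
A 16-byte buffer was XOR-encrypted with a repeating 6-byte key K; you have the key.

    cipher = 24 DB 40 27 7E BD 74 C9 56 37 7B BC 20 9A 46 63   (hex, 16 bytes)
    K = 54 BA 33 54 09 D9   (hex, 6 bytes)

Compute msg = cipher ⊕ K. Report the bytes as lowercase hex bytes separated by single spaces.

70 61 73 73 77 64 20 73 65 63 72 65 74 20 75 37

The 6-byte key repeats, so the effective keystream is 54 ba 33 54 09 d9 54 ba 33 54 09 d9 54 ba 33 54.
byte 0: 24 ^ 54 = 70
byte 1: db ^ ba = 61
byte 2: 40 ^ 33 = 73
byte 3: 27 ^ 54 = 73
byte 4: 7e ^ 09 = 77
byte 5: bd ^ d9 = 64
byte 6: 74 ^ 54 = 20
byte 7: c9 ^ ba = 73
byte 8: 56 ^ 33 = 65
byte 9: 37 ^ 54 = 63
byte 10: 7b ^ 09 = 72
byte 11: bc ^ d9 = 65
byte 12: 20 ^ 54 = 74
byte 13: 9a ^ ba = 20
byte 14: 46 ^ 33 = 75
byte 15: 63 ^ 54 = 37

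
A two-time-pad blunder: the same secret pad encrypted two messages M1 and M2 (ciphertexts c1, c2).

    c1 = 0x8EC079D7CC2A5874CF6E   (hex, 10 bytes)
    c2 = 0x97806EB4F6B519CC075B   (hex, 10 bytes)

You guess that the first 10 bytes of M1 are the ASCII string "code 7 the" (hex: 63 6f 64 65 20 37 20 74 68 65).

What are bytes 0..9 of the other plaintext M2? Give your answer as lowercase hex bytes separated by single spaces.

7a 2f 73 06 1a a8 61 cc a0 50

First, c1 ⊕ c2 = (M1 ⊕ K) ⊕ (M2 ⊕ K) = M1 ⊕ M2, so the key drops out. Then M2 = (M1 ⊕ M2) ⊕ M1 over the first 10 bytes.
byte 0: (8e ⊕ 97) ⊕ 63 = 19 ⊕ 63 = 7a
byte 1: (c0 ⊕ 80) ⊕ 6f = 40 ⊕ 6f = 2f
byte 2: (79 ⊕ 6e) ⊕ 64 = 17 ⊕ 64 = 73
byte 3: (d7 ⊕ b4) ⊕ 65 = 63 ⊕ 65 = 06
byte 4: (cc ⊕ f6) ⊕ 20 = 3a ⊕ 20 = 1a
byte 5: (2a ⊕ b5) ⊕ 37 = 9f ⊕ 37 = a8
byte 6: (58 ⊕ 19) ⊕ 20 = 41 ⊕ 20 = 61
byte 7: (74 ⊕ cc) ⊕ 74 = b8 ⊕ 74 = cc
byte 8: (cf ⊕ 07) ⊕ 68 = c8 ⊕ 68 = a0
byte 9: (6e ⊕ 5b) ⊕ 65 = 35 ⊕ 65 = 50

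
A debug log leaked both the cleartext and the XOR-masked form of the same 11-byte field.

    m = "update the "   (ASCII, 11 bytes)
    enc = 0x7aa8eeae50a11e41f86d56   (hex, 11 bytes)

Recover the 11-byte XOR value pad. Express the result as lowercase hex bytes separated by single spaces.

0f d8 8a cf 24 c4 3e 35 90 08 76

Since enc = m ⊕ pad, XORing both sides with m gives pad = m ⊕ enc.
75 XOR 7a = 0f
70 XOR a8 = d8
64 XOR ee = 8a
61 XOR ae = cf
74 XOR 50 = 24
65 XOR a1 = c4
20 XOR 1e = 3e
74 XOR 41 = 35
68 XOR f8 = 90
65 XOR 6d = 08
20 XOR 56 = 76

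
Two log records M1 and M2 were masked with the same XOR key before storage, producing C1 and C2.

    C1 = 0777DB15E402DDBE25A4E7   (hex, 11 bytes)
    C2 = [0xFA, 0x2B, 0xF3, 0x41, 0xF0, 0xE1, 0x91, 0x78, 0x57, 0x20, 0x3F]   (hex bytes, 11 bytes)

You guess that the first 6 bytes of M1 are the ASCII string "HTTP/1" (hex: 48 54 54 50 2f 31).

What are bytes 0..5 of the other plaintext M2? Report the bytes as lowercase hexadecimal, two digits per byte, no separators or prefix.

b5087c043bd2

First, C1 ⊕ C2 = (M1 ⊕ K) ⊕ (M2 ⊕ K) = M1 ⊕ M2, so the key drops out. Then M2 = (M1 ⊕ M2) ⊕ M1 over the first 6 bytes.
byte 0: (07 XOR fa) XOR 48 = fd XOR 48 = b5
byte 1: (77 XOR 2b) XOR 54 = 5c XOR 54 = 08
byte 2: (db XOR f3) XOR 54 = 28 XOR 54 = 7c
byte 3: (15 XOR 41) XOR 50 = 54 XOR 50 = 04
byte 4: (e4 XOR f0) XOR 2f = 14 XOR 2f = 3b
byte 5: (02 XOR e1) XOR 31 = e3 XOR 31 = d2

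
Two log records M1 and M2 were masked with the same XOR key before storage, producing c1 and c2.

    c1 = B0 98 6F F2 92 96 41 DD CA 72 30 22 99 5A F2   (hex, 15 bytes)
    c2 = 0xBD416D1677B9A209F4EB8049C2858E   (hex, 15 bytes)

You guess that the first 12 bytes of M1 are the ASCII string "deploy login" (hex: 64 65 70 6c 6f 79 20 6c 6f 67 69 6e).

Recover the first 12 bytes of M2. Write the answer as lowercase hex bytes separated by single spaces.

First, c1 ⊕ c2 = (M1 ⊕ K) ⊕ (M2 ⊕ K) = M1 ⊕ M2, so the key drops out. Then M2 = (M1 ⊕ M2) ⊕ M1 over the first 12 bytes.
byte 0: (b0 ⊕ bd) ⊕ 64 = 0d ⊕ 64 = 69
byte 1: (98 ⊕ 41) ⊕ 65 = d9 ⊕ 65 = bc
byte 2: (6f ⊕ 6d) ⊕ 70 = 02 ⊕ 70 = 72
byte 3: (f2 ⊕ 16) ⊕ 6c = e4 ⊕ 6c = 88
byte 4: (92 ⊕ 77) ⊕ 6f = e5 ⊕ 6f = 8a
byte 5: (96 ⊕ b9) ⊕ 79 = 2f ⊕ 79 = 56
byte 6: (41 ⊕ a2) ⊕ 20 = e3 ⊕ 20 = c3
byte 7: (dd ⊕ 09) ⊕ 6c = d4 ⊕ 6c = b8
byte 8: (ca ⊕ f4) ⊕ 6f = 3e ⊕ 6f = 51
byte 9: (72 ⊕ eb) ⊕ 67 = 99 ⊕ 67 = fe
byte 10: (30 ⊕ 80) ⊕ 69 = b0 ⊕ 69 = d9
byte 11: (22 ⊕ 49) ⊕ 6e = 6b ⊕ 6e = 05

69 bc 72 88 8a 56 c3 b8 51 fe d9 05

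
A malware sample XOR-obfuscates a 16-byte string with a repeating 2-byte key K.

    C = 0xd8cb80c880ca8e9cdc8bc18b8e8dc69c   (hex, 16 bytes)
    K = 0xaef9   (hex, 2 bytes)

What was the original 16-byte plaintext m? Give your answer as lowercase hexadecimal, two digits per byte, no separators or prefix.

76322e312e33206572726f7220746865

The 2-byte key repeats, so the effective keystream is ae f9 ae f9 ae f9 ae f9 ae f9 ae f9 ae f9 ae f9.
byte 0: d8 ⊕ ae = 76
byte 1: cb ⊕ f9 = 32
byte 2: 80 ⊕ ae = 2e
byte 3: c8 ⊕ f9 = 31
byte 4: 80 ⊕ ae = 2e
byte 5: ca ⊕ f9 = 33
byte 6: 8e ⊕ ae = 20
byte 7: 9c ⊕ f9 = 65
byte 8: dc ⊕ ae = 72
byte 9: 8b ⊕ f9 = 72
byte 10: c1 ⊕ ae = 6f
byte 11: 8b ⊕ f9 = 72
byte 12: 8e ⊕ ae = 20
byte 13: 8d ⊕ f9 = 74
byte 14: c6 ⊕ ae = 68
byte 15: 9c ⊕ f9 = 65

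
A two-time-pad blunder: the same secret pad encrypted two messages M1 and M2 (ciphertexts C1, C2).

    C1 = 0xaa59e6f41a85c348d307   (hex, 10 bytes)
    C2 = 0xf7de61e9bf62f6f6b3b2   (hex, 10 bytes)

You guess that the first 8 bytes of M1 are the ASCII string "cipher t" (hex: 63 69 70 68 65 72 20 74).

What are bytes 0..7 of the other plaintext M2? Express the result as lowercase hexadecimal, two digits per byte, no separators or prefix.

First, C1 ⊕ C2 = (M1 ⊕ K) ⊕ (M2 ⊕ K) = M1 ⊕ M2, so the key drops out. Then M2 = (M1 ⊕ M2) ⊕ M1 over the first 8 bytes.
byte 0: (aa xor f7) xor 63 = 5d xor 63 = 3e
byte 1: (59 xor de) xor 69 = 87 xor 69 = ee
byte 2: (e6 xor 61) xor 70 = 87 xor 70 = f7
byte 3: (f4 xor e9) xor 68 = 1d xor 68 = 75
byte 4: (1a xor bf) xor 65 = a5 xor 65 = c0
byte 5: (85 xor 62) xor 72 = e7 xor 72 = 95
byte 6: (c3 xor f6) xor 20 = 35 xor 20 = 15
byte 7: (48 xor f6) xor 74 = be xor 74 = ca

3eeef775c09515ca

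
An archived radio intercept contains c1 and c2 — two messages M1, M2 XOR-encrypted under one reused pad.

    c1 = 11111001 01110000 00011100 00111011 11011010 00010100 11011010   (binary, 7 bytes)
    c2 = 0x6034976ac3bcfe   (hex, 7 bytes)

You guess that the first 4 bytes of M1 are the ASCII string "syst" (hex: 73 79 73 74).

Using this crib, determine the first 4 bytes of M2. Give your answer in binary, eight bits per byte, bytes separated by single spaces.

First, c1 ⊕ c2 = (M1 ⊕ K) ⊕ (M2 ⊕ K) = M1 ⊕ M2, so the key drops out. Then M2 = (M1 ⊕ M2) ⊕ M1 over the first 4 bytes.
byte 0: (f9 ⊕ 60) ⊕ 73 = 99 ⊕ 73 = ea
byte 1: (70 ⊕ 34) ⊕ 79 = 44 ⊕ 79 = 3d
byte 2: (1c ⊕ 97) ⊕ 73 = 8b ⊕ 73 = f8
byte 3: (3b ⊕ 6a) ⊕ 74 = 51 ⊕ 74 = 25

11101010 00111101 11111000 00100101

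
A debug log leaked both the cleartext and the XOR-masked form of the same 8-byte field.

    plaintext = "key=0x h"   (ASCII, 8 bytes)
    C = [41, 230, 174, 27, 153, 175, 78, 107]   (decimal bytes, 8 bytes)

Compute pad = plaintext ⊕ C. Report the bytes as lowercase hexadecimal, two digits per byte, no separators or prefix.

4283d726a9d76e03

Since C = plaintext ⊕ pad, XORing both sides with plaintext gives pad = plaintext ⊕ C.
6b ^ 29 = 42
65 ^ e6 = 83
79 ^ ae = d7
3d ^ 1b = 26
30 ^ 99 = a9
78 ^ af = d7
20 ^ 4e = 6e
68 ^ 6b = 03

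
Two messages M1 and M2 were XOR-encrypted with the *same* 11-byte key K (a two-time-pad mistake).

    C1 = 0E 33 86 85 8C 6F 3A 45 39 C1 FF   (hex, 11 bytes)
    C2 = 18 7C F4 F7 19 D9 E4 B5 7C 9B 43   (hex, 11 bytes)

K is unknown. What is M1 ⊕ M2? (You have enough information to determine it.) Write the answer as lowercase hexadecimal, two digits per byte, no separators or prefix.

C1 ⊕ C2 = (M1 ⊕ K) ⊕ (M2 ⊕ K) = M1 ⊕ M2 — the shared key cancels under XOR.
0e ⊕ 18 = 16
33 ⊕ 7c = 4f
86 ⊕ f4 = 72
85 ⊕ f7 = 72
8c ⊕ 19 = 95
6f ⊕ d9 = b6
3a ⊕ e4 = de
45 ⊕ b5 = f0
39 ⊕ 7c = 45
c1 ⊕ 9b = 5a
ff ⊕ 43 = bc

164f727295b6def0455abc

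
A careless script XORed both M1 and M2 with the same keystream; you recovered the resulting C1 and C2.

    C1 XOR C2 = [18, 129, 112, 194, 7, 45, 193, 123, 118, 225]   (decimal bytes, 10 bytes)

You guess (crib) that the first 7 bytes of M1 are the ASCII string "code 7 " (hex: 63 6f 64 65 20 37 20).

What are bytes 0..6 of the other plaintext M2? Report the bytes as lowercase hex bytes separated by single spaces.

71 ee 14 a7 27 1a e1

Since C1 ⊕ C2 = M1 ⊕ M2, XORing with the guessed M1 bytes yields the corresponding M2 bytes: M2 = (C1 ⊕ C2) ⊕ M1.
12 xor 63 = 71
81 xor 6f = ee
70 xor 64 = 14
c2 xor 65 = a7
07 xor 20 = 27
2d xor 37 = 1a
c1 xor 20 = e1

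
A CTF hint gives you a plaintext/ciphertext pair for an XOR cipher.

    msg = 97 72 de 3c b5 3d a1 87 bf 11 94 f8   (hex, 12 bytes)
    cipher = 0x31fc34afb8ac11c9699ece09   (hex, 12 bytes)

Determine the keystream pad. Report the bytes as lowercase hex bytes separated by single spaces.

Since cipher = msg ⊕ pad, XORing both sides with msg gives pad = msg ⊕ cipher.
151 XOR  49 = 166
114 XOR 252 = 142
222 XOR  52 = 234
 60 XOR 175 = 147
181 XOR 184 =  13
 61 XOR 172 = 145
161 XOR  17 = 176
135 XOR 201 =  78
191 XOR 105 = 214
 17 XOR 158 = 143
148 XOR 206 =  90
248 XOR   9 = 241

a6 8e ea 93 0d 91 b0 4e d6 8f 5a f1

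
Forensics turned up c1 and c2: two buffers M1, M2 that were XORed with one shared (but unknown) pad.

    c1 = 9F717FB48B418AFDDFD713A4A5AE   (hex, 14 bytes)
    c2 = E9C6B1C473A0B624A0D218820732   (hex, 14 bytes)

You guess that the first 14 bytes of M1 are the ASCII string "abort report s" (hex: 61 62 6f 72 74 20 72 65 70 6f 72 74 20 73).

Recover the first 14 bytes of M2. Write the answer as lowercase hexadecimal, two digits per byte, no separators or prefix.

First, c1 ⊕ c2 = (M1 ⊕ K) ⊕ (M2 ⊕ K) = M1 ⊕ M2, so the key drops out. Then M2 = (M1 ⊕ M2) ⊕ M1 over the first 14 bytes.
byte 0: (9f xor e9) xor 61 = 76 xor 61 = 17
byte 1: (71 xor c6) xor 62 = b7 xor 62 = d5
byte 2: (7f xor b1) xor 6f = ce xor 6f = a1
byte 3: (b4 xor c4) xor 72 = 70 xor 72 = 02
byte 4: (8b xor 73) xor 74 = f8 xor 74 = 8c
byte 5: (41 xor a0) xor 20 = e1 xor 20 = c1
byte 6: (8a xor b6) xor 72 = 3c xor 72 = 4e
byte 7: (fd xor 24) xor 65 = d9 xor 65 = bc
byte 8: (df xor a0) xor 70 = 7f xor 70 = 0f
byte 9: (d7 xor d2) xor 6f = 05 xor 6f = 6a
byte 10: (13 xor 18) xor 72 = 0b xor 72 = 79
byte 11: (a4 xor 82) xor 74 = 26 xor 74 = 52
byte 12: (a5 xor 07) xor 20 = a2 xor 20 = 82
byte 13: (ae xor 32) xor 73 = 9c xor 73 = ef

17d5a1028cc14ebc0f6a795282ef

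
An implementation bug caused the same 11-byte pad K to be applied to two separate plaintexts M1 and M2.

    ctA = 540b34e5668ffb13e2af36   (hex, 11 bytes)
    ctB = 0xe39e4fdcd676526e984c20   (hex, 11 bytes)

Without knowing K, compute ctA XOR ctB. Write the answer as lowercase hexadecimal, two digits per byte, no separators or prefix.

b7957b39b0f9a97d7ae316

ctA ⊕ ctB = (M1 ⊕ K) ⊕ (M2 ⊕ K) = M1 ⊕ M2 — the shared key cancels under XOR.
01010100 ^ 11100011 = 10110111
00001011 ^ 10011110 = 10010101
00110100 ^ 01001111 = 01111011
11100101 ^ 11011100 = 00111001
01100110 ^ 11010110 = 10110000
10001111 ^ 01110110 = 11111001
11111011 ^ 01010010 = 10101001
00010011 ^ 01101110 = 01111101
11100010 ^ 10011000 = 01111010
10101111 ^ 01001100 = 11100011
00110110 ^ 00100000 = 00010110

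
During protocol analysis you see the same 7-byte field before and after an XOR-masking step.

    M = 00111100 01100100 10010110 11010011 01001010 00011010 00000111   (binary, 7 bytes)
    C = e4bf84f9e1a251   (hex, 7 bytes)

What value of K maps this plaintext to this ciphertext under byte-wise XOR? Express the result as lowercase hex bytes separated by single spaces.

Since C = M ⊕ K, XORing both sides with M gives K = M ⊕ C.
byte 0: 3c ^ e4 = d8
byte 1: 64 ^ bf = db
byte 2: 96 ^ 84 = 12
byte 3: d3 ^ f9 = 2a
byte 4: 4a ^ e1 = ab
byte 5: 1a ^ a2 = b8
byte 6: 07 ^ 51 = 56

d8 db 12 2a ab b8 56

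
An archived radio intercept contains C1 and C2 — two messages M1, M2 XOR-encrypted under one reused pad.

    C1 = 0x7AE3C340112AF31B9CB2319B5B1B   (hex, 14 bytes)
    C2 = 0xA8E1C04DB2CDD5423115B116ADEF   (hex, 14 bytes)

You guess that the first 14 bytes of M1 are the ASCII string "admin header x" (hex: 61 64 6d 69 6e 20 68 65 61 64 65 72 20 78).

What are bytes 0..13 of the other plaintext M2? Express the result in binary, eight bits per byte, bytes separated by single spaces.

10110011 01100110 01101110 01100100 11001101 11000111 01001110 00111100 11001100 11000011 11100101 11111111 11010110 10001100

First, C1 ⊕ C2 = (M1 ⊕ K) ⊕ (M2 ⊕ K) = M1 ⊕ M2, so the key drops out. Then M2 = (M1 ⊕ M2) ⊕ M1 over the first 14 bytes.
byte 0: (7a xor a8) xor 61 = d2 xor 61 = b3
byte 1: (e3 xor e1) xor 64 = 02 xor 64 = 66
byte 2: (c3 xor c0) xor 6d = 03 xor 6d = 6e
byte 3: (40 xor 4d) xor 69 = 0d xor 69 = 64
byte 4: (11 xor b2) xor 6e = a3 xor 6e = cd
byte 5: (2a xor cd) xor 20 = e7 xor 20 = c7
byte 6: (f3 xor d5) xor 68 = 26 xor 68 = 4e
byte 7: (1b xor 42) xor 65 = 59 xor 65 = 3c
byte 8: (9c xor 31) xor 61 = ad xor 61 = cc
byte 9: (b2 xor 15) xor 64 = a7 xor 64 = c3
byte 10: (31 xor b1) xor 65 = 80 xor 65 = e5
byte 11: (9b xor 16) xor 72 = 8d xor 72 = ff
byte 12: (5b xor ad) xor 20 = f6 xor 20 = d6
byte 13: (1b xor ef) xor 78 = f4 xor 78 = 8c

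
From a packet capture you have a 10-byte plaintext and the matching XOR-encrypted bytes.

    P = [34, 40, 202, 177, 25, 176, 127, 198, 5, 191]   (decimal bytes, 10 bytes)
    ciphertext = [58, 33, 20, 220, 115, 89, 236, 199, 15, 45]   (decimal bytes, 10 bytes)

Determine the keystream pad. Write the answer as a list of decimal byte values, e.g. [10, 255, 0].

[24, 9, 222, 109, 106, 233, 147, 1, 10, 146]

Since ciphertext = P ⊕ pad, XORing both sides with P gives pad = P ⊕ ciphertext.
byte 0: 22 xor 3a = 18
byte 1: 28 xor 21 = 09
byte 2: ca xor 14 = de
byte 3: b1 xor dc = 6d
byte 4: 19 xor 73 = 6a
byte 5: b0 xor 59 = e9
byte 6: 7f xor ec = 93
byte 7: c6 xor c7 = 01
byte 8: 05 xor 0f = 0a
byte 9: bf xor 2d = 92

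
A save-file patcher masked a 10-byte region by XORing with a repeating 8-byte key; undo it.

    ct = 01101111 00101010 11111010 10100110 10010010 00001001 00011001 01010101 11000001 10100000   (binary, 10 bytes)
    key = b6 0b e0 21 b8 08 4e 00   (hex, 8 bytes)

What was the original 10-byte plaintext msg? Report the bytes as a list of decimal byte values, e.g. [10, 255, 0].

[217, 33, 26, 135, 42, 1, 87, 85, 119, 171]

The 8-byte key repeats, so the effective keystream is b6 0b e0 21 b8 08 4e 00 b6 0b.
byte 0: 6f xor b6 = d9
byte 1: 2a xor 0b = 21
byte 2: fa xor e0 = 1a
byte 3: a6 xor 21 = 87
byte 4: 92 xor b8 = 2a
byte 5: 09 xor 08 = 01
byte 6: 19 xor 4e = 57
byte 7: 55 xor 00 = 55
byte 8: c1 xor b6 = 77
byte 9: a0 xor 0b = ab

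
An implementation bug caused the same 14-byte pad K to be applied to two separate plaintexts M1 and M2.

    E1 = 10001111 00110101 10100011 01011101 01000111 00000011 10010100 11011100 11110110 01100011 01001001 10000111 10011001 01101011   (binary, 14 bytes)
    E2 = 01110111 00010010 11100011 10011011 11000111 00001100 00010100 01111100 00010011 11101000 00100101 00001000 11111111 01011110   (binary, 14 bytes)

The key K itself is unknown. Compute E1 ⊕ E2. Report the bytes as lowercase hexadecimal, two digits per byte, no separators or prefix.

f82740c6800f80a0e58b6c8f6635

E1 ⊕ E2 = (M1 ⊕ K) ⊕ (M2 ⊕ K) = M1 ⊕ M2 — the shared key cancels under XOR.
byte 0: 8f XOR 77 = f8
byte 1: 35 XOR 12 = 27
byte 2: a3 XOR e3 = 40
byte 3: 5d XOR 9b = c6
byte 4: 47 XOR c7 = 80
byte 5: 03 XOR 0c = 0f
byte 6: 94 XOR 14 = 80
byte 7: dc XOR 7c = a0
byte 8: f6 XOR 13 = e5
byte 9: 63 XOR e8 = 8b
byte 10: 49 XOR 25 = 6c
byte 11: 87 XOR 08 = 8f
byte 12: 99 XOR ff = 66
byte 13: 6b XOR 5e = 35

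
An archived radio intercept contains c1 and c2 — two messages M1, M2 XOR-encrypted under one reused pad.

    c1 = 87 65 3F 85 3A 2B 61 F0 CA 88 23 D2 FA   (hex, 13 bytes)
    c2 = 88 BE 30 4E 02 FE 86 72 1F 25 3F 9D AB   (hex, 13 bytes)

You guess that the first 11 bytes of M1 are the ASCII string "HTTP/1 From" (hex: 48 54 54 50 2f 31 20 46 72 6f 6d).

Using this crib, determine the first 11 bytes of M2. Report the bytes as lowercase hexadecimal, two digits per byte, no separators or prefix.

First, c1 ⊕ c2 = (M1 ⊕ K) ⊕ (M2 ⊕ K) = M1 ⊕ M2, so the key drops out. Then M2 = (M1 ⊕ M2) ⊕ M1 over the first 11 bytes.
byte 0: (87 ⊕ 88) ⊕ 48 = 0f ⊕ 48 = 47
byte 1: (65 ⊕ be) ⊕ 54 = db ⊕ 54 = 8f
byte 2: (3f ⊕ 30) ⊕ 54 = 0f ⊕ 54 = 5b
byte 3: (85 ⊕ 4e) ⊕ 50 = cb ⊕ 50 = 9b
byte 4: (3a ⊕ 02) ⊕ 2f = 38 ⊕ 2f = 17
byte 5: (2b ⊕ fe) ⊕ 31 = d5 ⊕ 31 = e4
byte 6: (61 ⊕ 86) ⊕ 20 = e7 ⊕ 20 = c7
byte 7: (f0 ⊕ 72) ⊕ 46 = 82 ⊕ 46 = c4
byte 8: (ca ⊕ 1f) ⊕ 72 = d5 ⊕ 72 = a7
byte 9: (88 ⊕ 25) ⊕ 6f = ad ⊕ 6f = c2
byte 10: (23 ⊕ 3f) ⊕ 6d = 1c ⊕ 6d = 71

478f5b9b17e4c7c4a7c271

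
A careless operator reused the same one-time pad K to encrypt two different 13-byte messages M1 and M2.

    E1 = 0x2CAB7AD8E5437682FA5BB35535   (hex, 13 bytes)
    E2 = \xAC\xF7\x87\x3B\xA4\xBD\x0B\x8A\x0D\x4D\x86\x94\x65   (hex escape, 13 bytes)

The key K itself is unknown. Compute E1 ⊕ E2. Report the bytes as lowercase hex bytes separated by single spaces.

80 5c fd e3 41 fe 7d 08 f7 16 35 c1 50

E1 ⊕ E2 = (M1 ⊕ K) ⊕ (M2 ⊕ K) = M1 ⊕ M2 — the shared key cancels under XOR.
2c xor ac = 80
ab xor f7 = 5c
7a xor 87 = fd
d8 xor 3b = e3
e5 xor a4 = 41
43 xor bd = fe
76 xor 0b = 7d
82 xor 8a = 08
fa xor 0d = f7
5b xor 4d = 16
b3 xor 86 = 35
55 xor 94 = c1
35 xor 65 = 50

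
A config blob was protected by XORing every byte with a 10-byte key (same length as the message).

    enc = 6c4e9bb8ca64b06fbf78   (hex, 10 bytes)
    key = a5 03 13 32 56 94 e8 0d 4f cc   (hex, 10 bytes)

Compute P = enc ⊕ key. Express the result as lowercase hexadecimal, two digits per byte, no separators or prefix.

c94d888a9cf05862f0b4

XOR is its own inverse, so applying the key byte-wise gives the result directly.
byte 0: 6c XOR a5 = c9
byte 1: 4e XOR 03 = 4d
byte 2: 9b XOR 13 = 88
byte 3: b8 XOR 32 = 8a
byte 4: ca XOR 56 = 9c
byte 5: 64 XOR 94 = f0
byte 6: b0 XOR e8 = 58
byte 7: 6f XOR 0d = 62
byte 8: bf XOR 4f = f0
byte 9: 78 XOR cc = b4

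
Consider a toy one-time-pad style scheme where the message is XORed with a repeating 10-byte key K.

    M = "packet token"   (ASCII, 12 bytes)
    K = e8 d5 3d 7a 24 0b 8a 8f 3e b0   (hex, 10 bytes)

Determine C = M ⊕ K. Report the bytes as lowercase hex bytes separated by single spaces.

The 10-byte key repeats, so the effective keystream is e8 d5 3d 7a 24 0b 8a 8f 3e b0 e8 d5.
byte 0: 70 xor e8 = 98
byte 1: 61 xor d5 = b4
byte 2: 63 xor 3d = 5e
byte 3: 6b xor 7a = 11
byte 4: 65 xor 24 = 41
byte 5: 74 xor 0b = 7f
byte 6: 20 xor 8a = aa
byte 7: 74 xor 8f = fb
byte 8: 6f xor 3e = 51
byte 9: 6b xor b0 = db
byte 10: 65 xor e8 = 8d
byte 11: 6e xor d5 = bb

98 b4 5e 11 41 7f aa fb 51 db 8d bb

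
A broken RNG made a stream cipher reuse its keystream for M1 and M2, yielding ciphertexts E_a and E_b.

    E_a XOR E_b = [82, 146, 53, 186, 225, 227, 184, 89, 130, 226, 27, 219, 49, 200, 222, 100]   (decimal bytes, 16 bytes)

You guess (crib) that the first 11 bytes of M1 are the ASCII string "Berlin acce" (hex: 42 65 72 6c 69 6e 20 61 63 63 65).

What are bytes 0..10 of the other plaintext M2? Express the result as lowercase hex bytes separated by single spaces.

10 f7 47 d6 88 8d 98 38 e1 81 7e

Since E_a ⊕ E_b = M1 ⊕ M2, XORing with the guessed M1 bytes yields the corresponding M2 bytes: M2 = (E_a ⊕ E_b) ⊕ M1.
01010010 ^ 01000010 = 00010000
10010010 ^ 01100101 = 11110111
00110101 ^ 01110010 = 01000111
10111010 ^ 01101100 = 11010110
11100001 ^ 01101001 = 10001000
11100011 ^ 01101110 = 10001101
10111000 ^ 00100000 = 10011000
01011001 ^ 01100001 = 00111000
10000010 ^ 01100011 = 11100001
11100010 ^ 01100011 = 10000001
00011011 ^ 01100101 = 01111110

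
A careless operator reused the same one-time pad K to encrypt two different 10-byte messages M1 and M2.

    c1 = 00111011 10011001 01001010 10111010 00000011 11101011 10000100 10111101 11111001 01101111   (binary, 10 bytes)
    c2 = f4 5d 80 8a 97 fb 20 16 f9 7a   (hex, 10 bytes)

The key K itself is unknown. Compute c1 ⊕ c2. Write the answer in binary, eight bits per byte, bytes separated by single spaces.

11001111 11000100 11001010 00110000 10010100 00010000 10100100 10101011 00000000 00010101

c1 ⊕ c2 = (M1 ⊕ K) ⊕ (M2 ⊕ K) = M1 ⊕ M2 — the shared key cancels under XOR.
byte 0:  59 xor 244 = 207
byte 1: 153 xor  93 = 196
byte 2:  74 xor 128 = 202
byte 3: 186 xor 138 =  48
byte 4:   3 xor 151 = 148
byte 5: 235 xor 251 =  16
byte 6: 132 xor  32 = 164
byte 7: 189 xor  22 = 171
byte 8: 249 xor 249 =   0
byte 9: 111 xor 122 =  21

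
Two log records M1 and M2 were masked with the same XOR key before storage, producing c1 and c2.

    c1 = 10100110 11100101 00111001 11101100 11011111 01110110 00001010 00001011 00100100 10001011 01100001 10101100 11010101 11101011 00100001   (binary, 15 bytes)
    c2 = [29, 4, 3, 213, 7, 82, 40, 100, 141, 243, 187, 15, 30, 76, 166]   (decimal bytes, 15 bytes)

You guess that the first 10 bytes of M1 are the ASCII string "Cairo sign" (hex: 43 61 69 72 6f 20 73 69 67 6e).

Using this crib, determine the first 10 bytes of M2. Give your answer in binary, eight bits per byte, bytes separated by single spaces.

11111000 10000000 01010011 01001011 10110111 00000100 01010001 00000110 11001110 00010110

First, c1 ⊕ c2 = (M1 ⊕ K) ⊕ (M2 ⊕ K) = M1 ⊕ M2, so the key drops out. Then M2 = (M1 ⊕ M2) ⊕ M1 over the first 10 bytes.
byte 0: (a6 xor 1d) xor 43 = bb xor 43 = f8
byte 1: (e5 xor 04) xor 61 = e1 xor 61 = 80
byte 2: (39 xor 03) xor 69 = 3a xor 69 = 53
byte 3: (ec xor d5) xor 72 = 39 xor 72 = 4b
byte 4: (df xor 07) xor 6f = d8 xor 6f = b7
byte 5: (76 xor 52) xor 20 = 24 xor 20 = 04
byte 6: (0a xor 28) xor 73 = 22 xor 73 = 51
byte 7: (0b xor 64) xor 69 = 6f xor 69 = 06
byte 8: (24 xor 8d) xor 67 = a9 xor 67 = ce
byte 9: (8b xor f3) xor 6e = 78 xor 6e = 16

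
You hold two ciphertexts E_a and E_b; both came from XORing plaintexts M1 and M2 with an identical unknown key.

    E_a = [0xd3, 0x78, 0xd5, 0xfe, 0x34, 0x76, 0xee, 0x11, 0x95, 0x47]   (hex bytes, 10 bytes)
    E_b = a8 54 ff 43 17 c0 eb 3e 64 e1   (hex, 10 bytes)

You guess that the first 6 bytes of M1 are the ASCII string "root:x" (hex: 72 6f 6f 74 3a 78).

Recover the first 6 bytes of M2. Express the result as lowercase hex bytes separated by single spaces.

09 43 45 c9 19 ce

First, E_a ⊕ E_b = (M1 ⊕ K) ⊕ (M2 ⊕ K) = M1 ⊕ M2, so the key drops out. Then M2 = (M1 ⊕ M2) ⊕ M1 over the first 6 bytes.
byte 0: (d3 ⊕ a8) ⊕ 72 = 7b ⊕ 72 = 09
byte 1: (78 ⊕ 54) ⊕ 6f = 2c ⊕ 6f = 43
byte 2: (d5 ⊕ ff) ⊕ 6f = 2a ⊕ 6f = 45
byte 3: (fe ⊕ 43) ⊕ 74 = bd ⊕ 74 = c9
byte 4: (34 ⊕ 17) ⊕ 3a = 23 ⊕ 3a = 19
byte 5: (76 ⊕ c0) ⊕ 78 = b6 ⊕ 78 = ce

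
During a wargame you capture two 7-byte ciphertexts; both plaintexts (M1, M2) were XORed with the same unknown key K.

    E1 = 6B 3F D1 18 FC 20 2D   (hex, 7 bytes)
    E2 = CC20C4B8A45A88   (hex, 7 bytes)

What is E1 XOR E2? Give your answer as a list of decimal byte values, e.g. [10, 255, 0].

E1 ⊕ E2 = (M1 ⊕ K) ⊕ (M2 ⊕ K) = M1 ⊕ M2 — the shared key cancels under XOR.
6b XOR cc = a7
3f XOR 20 = 1f
d1 XOR c4 = 15
18 XOR b8 = a0
fc XOR a4 = 58
20 XOR 5a = 7a
2d XOR 88 = a5

[167, 31, 21, 160, 88, 122, 165]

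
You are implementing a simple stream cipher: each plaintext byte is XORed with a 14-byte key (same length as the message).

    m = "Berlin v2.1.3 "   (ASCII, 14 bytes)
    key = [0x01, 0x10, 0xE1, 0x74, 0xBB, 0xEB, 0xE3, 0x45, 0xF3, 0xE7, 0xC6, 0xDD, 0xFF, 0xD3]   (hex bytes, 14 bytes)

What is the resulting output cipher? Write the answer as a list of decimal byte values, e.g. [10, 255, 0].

[67, 117, 147, 24, 210, 133, 195, 51, 193, 201, 247, 243, 204, 243]

XOR is its own inverse, so applying the key byte-wise gives the result directly.
byte 0:  66 ⊕   1 =  67
byte 1: 101 ⊕  16 = 117
byte 2: 114 ⊕ 225 = 147
byte 3: 108 ⊕ 116 =  24
byte 4: 105 ⊕ 187 = 210
byte 5: 110 ⊕ 235 = 133
byte 6:  32 ⊕ 227 = 195
byte 7: 118 ⊕  69 =  51
byte 8:  50 ⊕ 243 = 193
byte 9:  46 ⊕ 231 = 201
byte 10:  49 ⊕ 198 = 247
byte 11:  46 ⊕ 221 = 243
byte 12:  51 ⊕ 255 = 204
byte 13:  32 ⊕ 211 = 243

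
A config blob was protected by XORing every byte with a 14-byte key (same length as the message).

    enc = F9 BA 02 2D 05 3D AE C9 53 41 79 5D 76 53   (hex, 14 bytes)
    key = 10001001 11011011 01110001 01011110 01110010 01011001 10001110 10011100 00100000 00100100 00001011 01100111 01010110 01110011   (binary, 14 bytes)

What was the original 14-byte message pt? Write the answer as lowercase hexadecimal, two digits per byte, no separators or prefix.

XOR is its own inverse, so applying the key byte-wise gives the result directly.
byte 0: f9 XOR 89 = 70
byte 1: ba XOR db = 61
byte 2: 02 XOR 71 = 73
byte 3: 2d XOR 5e = 73
byte 4: 05 XOR 72 = 77
byte 5: 3d XOR 59 = 64
byte 6: ae XOR 8e = 20
byte 7: c9 XOR 9c = 55
byte 8: 53 XOR 20 = 73
byte 9: 41 XOR 24 = 65
byte 10: 79 XOR 0b = 72
byte 11: 5d XOR 67 = 3a
byte 12: 76 XOR 56 = 20
byte 13: 53 XOR 73 = 20

70617373776420557365723a2020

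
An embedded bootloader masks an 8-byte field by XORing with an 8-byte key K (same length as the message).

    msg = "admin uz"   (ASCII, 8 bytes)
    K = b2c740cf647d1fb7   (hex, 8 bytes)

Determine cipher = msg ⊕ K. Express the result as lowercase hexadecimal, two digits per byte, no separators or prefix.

XOR is its own inverse, so applying the key byte-wise gives the result directly.
61 xor b2 = d3
64 xor c7 = a3
6d xor 40 = 2d
69 xor cf = a6
6e xor 64 = 0a
20 xor 7d = 5d
75 xor 1f = 6a
7a xor b7 = cd

d3a32da60a5d6acd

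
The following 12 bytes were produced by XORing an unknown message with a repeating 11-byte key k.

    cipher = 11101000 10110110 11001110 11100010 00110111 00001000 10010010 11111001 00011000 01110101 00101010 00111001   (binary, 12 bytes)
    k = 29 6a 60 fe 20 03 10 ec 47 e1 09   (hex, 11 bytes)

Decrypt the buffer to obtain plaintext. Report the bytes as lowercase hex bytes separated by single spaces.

c1 dc ae 1c 17 0b 82 15 5f 94 23 10

The 11-byte key repeats, so the effective keystream is 29 6a 60 fe 20 03 10 ec 47 e1 09 29.
byte 0: e8 ^ 29 = c1
byte 1: b6 ^ 6a = dc
byte 2: ce ^ 60 = ae
byte 3: e2 ^ fe = 1c
byte 4: 37 ^ 20 = 17
byte 5: 08 ^ 03 = 0b
byte 6: 92 ^ 10 = 82
byte 7: f9 ^ ec = 15
byte 8: 18 ^ 47 = 5f
byte 9: 75 ^ e1 = 94
byte 10: 2a ^ 09 = 23
byte 11: 39 ^ 29 = 10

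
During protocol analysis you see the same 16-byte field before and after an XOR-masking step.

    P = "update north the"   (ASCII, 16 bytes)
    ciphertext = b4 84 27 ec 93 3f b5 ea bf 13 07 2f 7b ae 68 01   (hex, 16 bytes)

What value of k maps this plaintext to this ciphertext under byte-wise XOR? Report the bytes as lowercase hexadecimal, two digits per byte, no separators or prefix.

Since ciphertext = P ⊕ k, XORing both sides with P gives k = P ⊕ ciphertext.
01110101 XOR 10110100 = 11000001
01110000 XOR 10000100 = 11110100
01100100 XOR 00100111 = 01000011
01100001 XOR 11101100 = 10001101
01110100 XOR 10010011 = 11100111
01100101 XOR 00111111 = 01011010
00100000 XOR 10110101 = 10010101
01101110 XOR 11101010 = 10000100
01101111 XOR 10111111 = 11010000
01110010 XOR 00010011 = 01100001
01110100 XOR 00000111 = 01110011
01101000 XOR 00101111 = 01000111
00100000 XOR 01111011 = 01011011
01110100 XOR 10101110 = 11011010
01101000 XOR 01101000 = 00000000
01100101 XOR 00000001 = 01100100

c1f4438de75a9584d06173475bda0064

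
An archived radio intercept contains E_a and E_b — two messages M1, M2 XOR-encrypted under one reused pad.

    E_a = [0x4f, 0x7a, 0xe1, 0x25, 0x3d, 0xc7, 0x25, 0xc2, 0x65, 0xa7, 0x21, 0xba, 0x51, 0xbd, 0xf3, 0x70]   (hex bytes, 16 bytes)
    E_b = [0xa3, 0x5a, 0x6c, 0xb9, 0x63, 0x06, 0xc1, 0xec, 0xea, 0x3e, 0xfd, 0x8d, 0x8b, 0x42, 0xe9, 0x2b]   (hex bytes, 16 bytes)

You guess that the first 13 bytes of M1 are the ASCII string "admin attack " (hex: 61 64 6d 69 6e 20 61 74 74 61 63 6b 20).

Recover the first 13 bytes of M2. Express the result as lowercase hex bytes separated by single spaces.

8d 44 e0 f5 30 e1 85 5a fb f8 bf 5c fa

First, E_a ⊕ E_b = (M1 ⊕ K) ⊕ (M2 ⊕ K) = M1 ⊕ M2, so the key drops out. Then M2 = (M1 ⊕ M2) ⊕ M1 over the first 13 bytes.
byte 0: (4f ⊕ a3) ⊕ 61 = ec ⊕ 61 = 8d
byte 1: (7a ⊕ 5a) ⊕ 64 = 20 ⊕ 64 = 44
byte 2: (e1 ⊕ 6c) ⊕ 6d = 8d ⊕ 6d = e0
byte 3: (25 ⊕ b9) ⊕ 69 = 9c ⊕ 69 = f5
byte 4: (3d ⊕ 63) ⊕ 6e = 5e ⊕ 6e = 30
byte 5: (c7 ⊕ 06) ⊕ 20 = c1 ⊕ 20 = e1
byte 6: (25 ⊕ c1) ⊕ 61 = e4 ⊕ 61 = 85
byte 7: (c2 ⊕ ec) ⊕ 74 = 2e ⊕ 74 = 5a
byte 8: (65 ⊕ ea) ⊕ 74 = 8f ⊕ 74 = fb
byte 9: (a7 ⊕ 3e) ⊕ 61 = 99 ⊕ 61 = f8
byte 10: (21 ⊕ fd) ⊕ 63 = dc ⊕ 63 = bf
byte 11: (ba ⊕ 8d) ⊕ 6b = 37 ⊕ 6b = 5c
byte 12: (51 ⊕ 8b) ⊕ 20 = da ⊕ 20 = fa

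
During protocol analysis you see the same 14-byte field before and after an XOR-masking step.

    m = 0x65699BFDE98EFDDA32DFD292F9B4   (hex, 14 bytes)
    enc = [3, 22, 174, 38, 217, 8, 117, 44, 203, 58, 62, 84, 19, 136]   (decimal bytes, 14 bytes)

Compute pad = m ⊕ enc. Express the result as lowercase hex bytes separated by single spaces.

66 7f 35 db 30 86 88 f6 f9 e5 ec c6 ea 3c

Since enc = m ⊕ pad, XORing both sides with m gives pad = m ⊕ enc.
101 ^   3 = 102
105 ^  22 = 127
155 ^ 174 =  53
253 ^  38 = 219
233 ^ 217 =  48
142 ^   8 = 134
253 ^ 117 = 136
218 ^  44 = 246
 50 ^ 203 = 249
223 ^  58 = 229
210 ^  62 = 236
146 ^  84 = 198
249 ^  19 = 234
180 ^ 136 =  60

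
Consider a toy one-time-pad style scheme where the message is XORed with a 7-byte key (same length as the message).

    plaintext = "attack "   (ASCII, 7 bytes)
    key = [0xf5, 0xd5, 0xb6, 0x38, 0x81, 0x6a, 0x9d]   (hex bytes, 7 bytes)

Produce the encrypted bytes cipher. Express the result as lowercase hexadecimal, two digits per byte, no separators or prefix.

94a1c259e201bd

01100001 XOR 11110101 = 10010100
01110100 XOR 11010101 = 10100001
01110100 XOR 10110110 = 11000010
01100001 XOR 00111000 = 01011001
01100011 XOR 10000001 = 11100010
01101011 XOR 01101010 = 00000001
00100000 XOR 10011101 = 10111101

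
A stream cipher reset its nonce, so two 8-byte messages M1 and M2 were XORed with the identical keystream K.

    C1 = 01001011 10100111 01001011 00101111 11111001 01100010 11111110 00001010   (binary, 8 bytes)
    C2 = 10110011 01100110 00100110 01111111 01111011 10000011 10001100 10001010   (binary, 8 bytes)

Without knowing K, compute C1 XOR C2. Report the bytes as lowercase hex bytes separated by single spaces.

f8 c1 6d 50 82 e1 72 80

C1 ⊕ C2 = (M1 ⊕ K) ⊕ (M2 ⊕ K) = M1 ⊕ M2 — the shared key cancels under XOR.
byte 0: 4b ⊕ b3 = f8
byte 1: a7 ⊕ 66 = c1
byte 2: 4b ⊕ 26 = 6d
byte 3: 2f ⊕ 7f = 50
byte 4: f9 ⊕ 7b = 82
byte 5: 62 ⊕ 83 = e1
byte 6: fe ⊕ 8c = 72
byte 7: 0a ⊕ 8a = 80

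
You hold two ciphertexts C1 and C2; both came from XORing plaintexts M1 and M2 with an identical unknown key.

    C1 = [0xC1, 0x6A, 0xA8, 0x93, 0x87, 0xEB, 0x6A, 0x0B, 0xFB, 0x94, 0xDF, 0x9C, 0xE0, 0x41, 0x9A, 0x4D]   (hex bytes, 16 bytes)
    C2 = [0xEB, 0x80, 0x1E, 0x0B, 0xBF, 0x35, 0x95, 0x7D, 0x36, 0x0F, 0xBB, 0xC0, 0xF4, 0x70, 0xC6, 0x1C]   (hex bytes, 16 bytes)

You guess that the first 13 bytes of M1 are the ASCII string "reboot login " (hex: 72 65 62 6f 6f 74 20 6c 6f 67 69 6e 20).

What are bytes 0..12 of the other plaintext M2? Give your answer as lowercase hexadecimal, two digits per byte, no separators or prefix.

588fd4f757aadf1aa2fc0d3234

First, C1 ⊕ C2 = (M1 ⊕ K) ⊕ (M2 ⊕ K) = M1 ⊕ M2, so the key drops out. Then M2 = (M1 ⊕ M2) ⊕ M1 over the first 13 bytes.
byte 0: (c1 ^ eb) ^ 72 = 2a ^ 72 = 58
byte 1: (6a ^ 80) ^ 65 = ea ^ 65 = 8f
byte 2: (a8 ^ 1e) ^ 62 = b6 ^ 62 = d4
byte 3: (93 ^ 0b) ^ 6f = 98 ^ 6f = f7
byte 4: (87 ^ bf) ^ 6f = 38 ^ 6f = 57
byte 5: (eb ^ 35) ^ 74 = de ^ 74 = aa
byte 6: (6a ^ 95) ^ 20 = ff ^ 20 = df
byte 7: (0b ^ 7d) ^ 6c = 76 ^ 6c = 1a
byte 8: (fb ^ 36) ^ 6f = cd ^ 6f = a2
byte 9: (94 ^ 0f) ^ 67 = 9b ^ 67 = fc
byte 10: (df ^ bb) ^ 69 = 64 ^ 69 = 0d
byte 11: (9c ^ c0) ^ 6e = 5c ^ 6e = 32
byte 12: (e0 ^ f4) ^ 20 = 14 ^ 20 = 34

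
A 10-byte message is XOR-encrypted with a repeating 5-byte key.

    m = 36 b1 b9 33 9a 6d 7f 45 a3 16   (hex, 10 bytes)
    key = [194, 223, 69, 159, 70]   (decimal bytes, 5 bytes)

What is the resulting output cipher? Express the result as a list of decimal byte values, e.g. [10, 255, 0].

The 5-byte key repeats, so the effective keystream is c2 df 45 9f 46 c2 df 45 9f 46.
byte 0: 36 ⊕ c2 = f4
byte 1: b1 ⊕ df = 6e
byte 2: b9 ⊕ 45 = fc
byte 3: 33 ⊕ 9f = ac
byte 4: 9a ⊕ 46 = dc
byte 5: 6d ⊕ c2 = af
byte 6: 7f ⊕ df = a0
byte 7: 45 ⊕ 45 = 00
byte 8: a3 ⊕ 9f = 3c
byte 9: 16 ⊕ 46 = 50

[244, 110, 252, 172, 220, 175, 160, 0, 60, 80]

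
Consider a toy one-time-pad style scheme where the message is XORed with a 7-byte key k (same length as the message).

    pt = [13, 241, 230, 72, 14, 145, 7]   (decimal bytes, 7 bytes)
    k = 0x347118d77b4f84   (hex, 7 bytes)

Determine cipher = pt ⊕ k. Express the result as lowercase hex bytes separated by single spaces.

39 80 fe 9f 75 de 83

XOR is its own inverse, so applying the key byte-wise gives the result directly.
00001101 XOR 00110100 = 00111001
11110001 XOR 01110001 = 10000000
11100110 XOR 00011000 = 11111110
01001000 XOR 11010111 = 10011111
00001110 XOR 01111011 = 01110101
10010001 XOR 01001111 = 11011110
00000111 XOR 10000100 = 10000011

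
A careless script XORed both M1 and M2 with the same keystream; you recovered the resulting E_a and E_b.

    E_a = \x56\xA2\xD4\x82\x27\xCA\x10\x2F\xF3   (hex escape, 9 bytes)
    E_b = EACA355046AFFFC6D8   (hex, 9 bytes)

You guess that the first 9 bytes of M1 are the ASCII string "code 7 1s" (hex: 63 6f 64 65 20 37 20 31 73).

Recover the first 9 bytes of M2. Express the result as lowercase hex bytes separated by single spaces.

First, E_a ⊕ E_b = (M1 ⊕ K) ⊕ (M2 ⊕ K) = M1 ⊕ M2, so the key drops out. Then M2 = (M1 ⊕ M2) ⊕ M1 over the first 9 bytes.
byte 0: (56 xor ea) xor 63 = bc xor 63 = df
byte 1: (a2 xor ca) xor 6f = 68 xor 6f = 07
byte 2: (d4 xor 35) xor 64 = e1 xor 64 = 85
byte 3: (82 xor 50) xor 65 = d2 xor 65 = b7
byte 4: (27 xor 46) xor 20 = 61 xor 20 = 41
byte 5: (ca xor af) xor 37 = 65 xor 37 = 52
byte 6: (10 xor ff) xor 20 = ef xor 20 = cf
byte 7: (2f xor c6) xor 31 = e9 xor 31 = d8
byte 8: (f3 xor d8) xor 73 = 2b xor 73 = 58

df 07 85 b7 41 52 cf d8 58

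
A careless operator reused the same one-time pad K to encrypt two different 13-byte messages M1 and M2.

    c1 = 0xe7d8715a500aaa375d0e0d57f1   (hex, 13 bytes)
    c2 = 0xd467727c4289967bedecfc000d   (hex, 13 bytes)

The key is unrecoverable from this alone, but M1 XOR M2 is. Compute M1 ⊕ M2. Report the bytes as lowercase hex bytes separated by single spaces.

33 bf 03 26 12 83 3c 4c b0 e2 f1 57 fc

c1 ⊕ c2 = (M1 ⊕ K) ⊕ (M2 ⊕ K) = M1 ⊕ M2 — the shared key cancels under XOR.
e7 ⊕ d4 = 33
d8 ⊕ 67 = bf
71 ⊕ 72 = 03
5a ⊕ 7c = 26
50 ⊕ 42 = 12
0a ⊕ 89 = 83
aa ⊕ 96 = 3c
37 ⊕ 7b = 4c
5d ⊕ ed = b0
0e ⊕ ec = e2
0d ⊕ fc = f1
57 ⊕ 00 = 57
f1 ⊕ 0d = fc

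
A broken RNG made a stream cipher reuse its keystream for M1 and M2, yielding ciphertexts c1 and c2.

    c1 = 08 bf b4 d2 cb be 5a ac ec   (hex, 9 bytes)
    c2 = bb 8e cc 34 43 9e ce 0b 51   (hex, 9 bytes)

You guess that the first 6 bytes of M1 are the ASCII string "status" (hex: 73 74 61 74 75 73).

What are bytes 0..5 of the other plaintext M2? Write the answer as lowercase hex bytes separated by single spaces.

First, c1 ⊕ c2 = (M1 ⊕ K) ⊕ (M2 ⊕ K) = M1 ⊕ M2, so the key drops out. Then M2 = (M1 ⊕ M2) ⊕ M1 over the first 6 bytes.
byte 0: (08 ^ bb) ^ 73 = b3 ^ 73 = c0
byte 1: (bf ^ 8e) ^ 74 = 31 ^ 74 = 45
byte 2: (b4 ^ cc) ^ 61 = 78 ^ 61 = 19
byte 3: (d2 ^ 34) ^ 74 = e6 ^ 74 = 92
byte 4: (cb ^ 43) ^ 75 = 88 ^ 75 = fd
byte 5: (be ^ 9e) ^ 73 = 20 ^ 73 = 53

c0 45 19 92 fd 53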